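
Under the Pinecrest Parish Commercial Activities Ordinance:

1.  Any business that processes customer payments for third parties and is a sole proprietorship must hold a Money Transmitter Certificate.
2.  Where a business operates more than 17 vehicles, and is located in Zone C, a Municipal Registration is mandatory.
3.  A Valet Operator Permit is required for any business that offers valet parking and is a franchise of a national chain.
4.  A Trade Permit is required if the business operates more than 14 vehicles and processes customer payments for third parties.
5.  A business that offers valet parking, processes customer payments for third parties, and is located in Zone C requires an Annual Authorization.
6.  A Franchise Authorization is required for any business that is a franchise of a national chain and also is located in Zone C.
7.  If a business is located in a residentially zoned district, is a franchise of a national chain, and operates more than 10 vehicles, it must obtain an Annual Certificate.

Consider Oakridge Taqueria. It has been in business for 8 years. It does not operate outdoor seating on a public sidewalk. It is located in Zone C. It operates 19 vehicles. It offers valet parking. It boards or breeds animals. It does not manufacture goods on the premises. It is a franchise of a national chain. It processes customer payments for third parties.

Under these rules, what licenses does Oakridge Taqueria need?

Annual Authorization, Franchise Authorization, Municipal Registration, Trade Permit, Valet Operator Permit

1. processes customer payments for third parties; is a franchise of a national chain (not: is a sole proprietorship) → Money Transmitter Certificate not required.
2. vehicles 19 > 17; is located in Zone C → Municipal Registration required.
3. offers valet parking; is a franchise of a national chain → Valet Operator Permit required.
4. vehicles 19 > 14; processes customer payments for third parties → Trade Permit required.
5. offers valet parking; processes customer payments for third parties; is located in Zone C → Annual Authorization required.
6. is a franchise of a national chain; is located in Zone C → Franchise Authorization required.
7. is located in Zone C (not: is located in a residentially zoned district); is a franchise of a national chain; vehicles 19 > 10 → Annual Certificate not required.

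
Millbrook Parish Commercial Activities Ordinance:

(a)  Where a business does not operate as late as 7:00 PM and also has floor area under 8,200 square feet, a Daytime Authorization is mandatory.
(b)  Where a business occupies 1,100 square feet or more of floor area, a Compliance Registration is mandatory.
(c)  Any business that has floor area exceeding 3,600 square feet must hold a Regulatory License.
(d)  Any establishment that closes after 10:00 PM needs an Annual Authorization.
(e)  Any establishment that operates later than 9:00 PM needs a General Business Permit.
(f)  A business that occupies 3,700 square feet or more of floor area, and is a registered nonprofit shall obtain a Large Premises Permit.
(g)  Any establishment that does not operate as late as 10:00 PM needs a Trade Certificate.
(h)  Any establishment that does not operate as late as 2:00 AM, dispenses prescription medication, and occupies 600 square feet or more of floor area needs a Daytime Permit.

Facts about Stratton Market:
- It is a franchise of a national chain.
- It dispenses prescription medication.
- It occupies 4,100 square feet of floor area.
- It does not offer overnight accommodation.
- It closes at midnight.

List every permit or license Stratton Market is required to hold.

Annual Authorization, Compliance Registration, Daytime Permit, General Business Permit, Regulatory License

(a) closes midnight, after 7:00 PM; floor area 4,100 square feet < 8,200 square feet → Daytime Authorization not required.
(b) floor area 4,100 square feet ≥ 1,100 square feet → Compliance Registration required.
(c) floor area 4,100 square feet > 3,600 square feet → Regulatory License required.
(d) closes midnight, after 10:00 PM → Annual Authorization required.
(e) closes midnight, after 9:00 PM → General Business Permit required.
(f) floor area 4,100 square feet ≥ 3,700 square feet; is a franchise of a national chain (not: is a registered nonprofit) → Large Premises Permit not required.
(g) closes midnight, after 10:00 PM → Trade Certificate not required.
(h) closes midnight, at/before 2:00 AM; dispenses prescription medication; floor area 4,100 square feet ≥ 600 square feet → Daytime Permit required.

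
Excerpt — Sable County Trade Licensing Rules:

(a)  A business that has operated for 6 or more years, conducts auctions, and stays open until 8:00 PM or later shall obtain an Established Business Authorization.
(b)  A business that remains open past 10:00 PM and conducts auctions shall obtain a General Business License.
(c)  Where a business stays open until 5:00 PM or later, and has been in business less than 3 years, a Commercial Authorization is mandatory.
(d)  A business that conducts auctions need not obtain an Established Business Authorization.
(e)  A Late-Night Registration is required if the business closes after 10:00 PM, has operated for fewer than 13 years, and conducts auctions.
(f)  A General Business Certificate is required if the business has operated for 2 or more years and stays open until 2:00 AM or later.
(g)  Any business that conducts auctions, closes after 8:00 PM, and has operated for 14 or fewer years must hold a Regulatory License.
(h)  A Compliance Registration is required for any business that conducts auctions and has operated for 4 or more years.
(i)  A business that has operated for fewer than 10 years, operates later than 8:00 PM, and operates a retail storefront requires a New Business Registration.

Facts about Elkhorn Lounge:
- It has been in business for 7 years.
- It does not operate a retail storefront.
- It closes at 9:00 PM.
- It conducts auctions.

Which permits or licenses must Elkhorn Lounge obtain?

Compliance Registration, Regulatory License

(a) years in business 7 ≥ 6; conducts auctions; closes 9:00 PM, after 8:00 PM → Established Business Authorization required.
(b) closes 9:00 PM, at/before 10:00 PM; conducts auctions → General Business License not required.
(c) closes 9:00 PM, after 5:00 PM; years in business 7 ≥ 3 → Commercial Authorization not required.
(d) conducts auctions → exempt from Established Business Authorization.
(e) closes 9:00 PM, at/before 10:00 PM; years in business 7 < 13; conducts auctions → Late-Night Registration not required.
(f) years in business 7 ≥ 2; closes 9:00 PM, at/before 2:00 AM → General Business Certificate not required.
(g) conducts auctions; closes 9:00 PM, after 8:00 PM; years in business 7 ≤ 14 → Regulatory License required.
(h) conducts auctions; years in business 7 ≥ 4 → Compliance Registration required.
(i) years in business 7 < 10; closes 9:00 PM, after 8:00 PM; does not operate a retail storefront → New Business Registration not required.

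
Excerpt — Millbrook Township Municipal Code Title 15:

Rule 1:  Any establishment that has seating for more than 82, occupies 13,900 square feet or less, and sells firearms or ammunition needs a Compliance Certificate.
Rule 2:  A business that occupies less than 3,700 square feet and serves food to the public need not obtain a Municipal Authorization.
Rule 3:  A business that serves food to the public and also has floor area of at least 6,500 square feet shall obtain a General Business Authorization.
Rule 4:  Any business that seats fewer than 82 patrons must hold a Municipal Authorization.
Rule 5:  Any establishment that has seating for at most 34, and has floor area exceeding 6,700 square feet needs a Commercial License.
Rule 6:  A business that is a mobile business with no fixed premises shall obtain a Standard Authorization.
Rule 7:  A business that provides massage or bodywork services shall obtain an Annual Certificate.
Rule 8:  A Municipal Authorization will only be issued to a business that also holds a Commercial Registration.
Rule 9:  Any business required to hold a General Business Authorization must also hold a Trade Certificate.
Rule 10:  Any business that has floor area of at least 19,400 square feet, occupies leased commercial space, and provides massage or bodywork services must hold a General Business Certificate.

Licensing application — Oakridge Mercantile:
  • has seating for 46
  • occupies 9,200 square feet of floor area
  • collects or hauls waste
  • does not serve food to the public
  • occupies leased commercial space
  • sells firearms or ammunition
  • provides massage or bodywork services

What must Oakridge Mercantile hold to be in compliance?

Rule 1: seating 46 ≤ 82; floor area 9,200 square feet ≤ 13,900 square feet; sells firearms or ammunition → Compliance Certificate not required.
Rule 2: floor area 9,200 square feet ≥ 3,700 square feet; does not serve food to the public → Municipal Authorization exemption does not apply.
Rule 3: does not serve food to the public; floor area 9,200 square feet ≥ 6,500 square feet → General Business Authorization not required.
Rule 4: seating 46 < 82 → Municipal Authorization required.
Rule 5: seating 46 > 34; floor area 9,200 square feet > 6,700 square feet → Commercial License not required.
Rule 6: occupies leased commercial space (not: is a mobile business with no fixed premises) → Standard Authorization not required.
Rule 7: provides massage or bodywork services → Annual Certificate required.
Rule 8: Municipal Authorization is required → Commercial Registration also required.
Rule 9: General Business Authorization is not required → no effect.
Rule 10: floor area 9,200 square feet < 19,400 square feet; occupies leased commercial space; provides massage or bodywork services → General Business Certificate not required.

Annual Certificate, Commercial Registration, Municipal Authorization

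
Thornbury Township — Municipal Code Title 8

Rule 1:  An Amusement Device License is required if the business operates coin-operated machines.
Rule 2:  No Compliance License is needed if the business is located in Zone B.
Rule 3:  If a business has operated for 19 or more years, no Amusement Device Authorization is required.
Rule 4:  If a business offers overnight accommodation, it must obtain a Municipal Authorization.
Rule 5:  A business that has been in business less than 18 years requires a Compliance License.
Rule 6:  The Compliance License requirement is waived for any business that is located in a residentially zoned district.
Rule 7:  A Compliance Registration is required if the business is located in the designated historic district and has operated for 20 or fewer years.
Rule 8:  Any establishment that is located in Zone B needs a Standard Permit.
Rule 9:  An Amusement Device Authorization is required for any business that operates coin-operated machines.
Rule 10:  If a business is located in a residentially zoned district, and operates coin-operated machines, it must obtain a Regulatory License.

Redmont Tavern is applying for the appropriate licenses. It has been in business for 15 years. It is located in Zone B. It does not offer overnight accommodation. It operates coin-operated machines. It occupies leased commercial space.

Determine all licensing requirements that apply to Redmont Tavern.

Rule 1: operates coin-operated machines → Amusement Device License required.
Rule 2: is located in Zone B → exempt from Compliance License.
Rule 3: years in business 15 < 19 → Amusement Device Authorization exemption does not apply.
Rule 4: does not offer overnight accommodation → Municipal Authorization not required.
Rule 5: years in business 15 < 18 → Compliance License required.
Rule 6: is located in Zone B (not: is located in a residentially zoned district) → Compliance License exemption does not apply.
Rule 7: is located in Zone B (not: is located in the designated historic district); years in business 15 ≤ 20 → Compliance Registration not required.
Rule 8: is located in Zone B → Standard Permit required.
Rule 9: operates coin-operated machines → Amusement Device Authorization required.
Rule 10: is located in Zone B (not: is located in a residentially zoned district); operates coin-operated machines → Regulatory License not required.

Amusement Device Authorization, Amusement Device License, Standard Permit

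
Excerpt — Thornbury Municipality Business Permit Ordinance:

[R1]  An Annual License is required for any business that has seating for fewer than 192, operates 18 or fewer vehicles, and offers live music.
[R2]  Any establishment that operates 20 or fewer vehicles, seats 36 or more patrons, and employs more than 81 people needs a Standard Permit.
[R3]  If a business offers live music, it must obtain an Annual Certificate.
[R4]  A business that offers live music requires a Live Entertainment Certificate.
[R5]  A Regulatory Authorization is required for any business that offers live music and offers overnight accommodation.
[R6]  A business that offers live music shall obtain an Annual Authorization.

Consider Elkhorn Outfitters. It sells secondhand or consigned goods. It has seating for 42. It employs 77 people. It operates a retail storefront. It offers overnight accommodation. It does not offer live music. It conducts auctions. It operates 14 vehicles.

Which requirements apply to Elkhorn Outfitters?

None

[R1] seating 42 < 192; vehicles 14 ≤ 18; does not offer live music → Annual License not required.
[R2] vehicles 14 ≤ 20; seating 42 ≥ 36; employees 77 ≤ 81 → Standard Permit not required.
[R3] does not offer live music → Annual Certificate not required.
[R4] does not offer live music → Live Entertainment Certificate not required.
[R5] does not offer live music; offers overnight accommodation → Regulatory Authorization not required.
[R6] does not offer live music → Annual Authorization not required.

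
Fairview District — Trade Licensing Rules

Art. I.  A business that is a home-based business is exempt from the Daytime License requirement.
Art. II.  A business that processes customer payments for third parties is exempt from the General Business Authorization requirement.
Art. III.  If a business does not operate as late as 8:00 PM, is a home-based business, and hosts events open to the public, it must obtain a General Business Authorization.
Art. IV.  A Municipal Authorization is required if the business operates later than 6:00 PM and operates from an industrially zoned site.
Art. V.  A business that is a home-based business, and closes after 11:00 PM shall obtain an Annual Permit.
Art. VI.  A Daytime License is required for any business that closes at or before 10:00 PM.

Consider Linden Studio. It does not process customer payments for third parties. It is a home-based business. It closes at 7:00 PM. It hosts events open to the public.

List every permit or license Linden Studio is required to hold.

General Business Authorization

Art. I. is a home-based business → exempt from Daytime License.
Art. II. does not process customer payments for third parties → General Business Authorization exemption does not apply.
Art. III. closes 7:00 PM, at/before 8:00 PM; is a home-based business; hosts events open to the public → General Business Authorization required.
Art. IV. closes 7:00 PM, after 6:00 PM; is a home-based business (not: operates from an industrially zoned site) → Municipal Authorization not required.
Art. V. is a home-based business; closes 7:00 PM, at/before 11:00 PM → Annual Permit not required.
Art. VI. closes 7:00 PM, at/before 10:00 PM → Daytime License required.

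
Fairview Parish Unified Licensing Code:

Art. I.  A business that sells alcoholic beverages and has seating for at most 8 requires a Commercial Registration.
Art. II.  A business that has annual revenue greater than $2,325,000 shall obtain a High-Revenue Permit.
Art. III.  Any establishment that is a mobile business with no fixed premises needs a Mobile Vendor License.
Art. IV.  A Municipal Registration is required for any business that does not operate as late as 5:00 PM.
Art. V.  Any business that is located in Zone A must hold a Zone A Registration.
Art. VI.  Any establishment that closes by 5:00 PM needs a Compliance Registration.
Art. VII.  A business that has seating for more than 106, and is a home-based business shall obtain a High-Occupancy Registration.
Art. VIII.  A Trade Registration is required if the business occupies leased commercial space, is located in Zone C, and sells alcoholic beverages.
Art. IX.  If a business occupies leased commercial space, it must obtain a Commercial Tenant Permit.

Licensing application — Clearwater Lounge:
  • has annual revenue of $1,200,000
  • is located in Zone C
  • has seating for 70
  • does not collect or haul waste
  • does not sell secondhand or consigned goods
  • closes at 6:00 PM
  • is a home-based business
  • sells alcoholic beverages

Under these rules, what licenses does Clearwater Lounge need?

Art. I. sells alcoholic beverages; seating 70 > 8 → Commercial Registration not required.
Art. II. revenue $1,200,000 ≤ $2,325,000 → High-Revenue Permit not required.
Art. III. is a home-based business (not: is a mobile business with no fixed premises) → Mobile Vendor License not required.
Art. IV. closes 6:00 PM, after 5:00 PM → Municipal Registration not required.
Art. V. is located in Zone C (not: is located in Zone A) → Zone A Registration not required.
Art. VI. closes 6:00 PM, after 5:00 PM → Compliance Registration not required.
Art. VII. seating 70 ≤ 106; is a home-based business → High-Occupancy Registration not required.
Art. VIII. is a home-based business (not: occupies leased commercial space); is located in Zone C; sells alcoholic beverages → Trade Registration not required.
Art. IX. is a home-based business (not: occupies leased commercial space) → Commercial Tenant Permit not required.

None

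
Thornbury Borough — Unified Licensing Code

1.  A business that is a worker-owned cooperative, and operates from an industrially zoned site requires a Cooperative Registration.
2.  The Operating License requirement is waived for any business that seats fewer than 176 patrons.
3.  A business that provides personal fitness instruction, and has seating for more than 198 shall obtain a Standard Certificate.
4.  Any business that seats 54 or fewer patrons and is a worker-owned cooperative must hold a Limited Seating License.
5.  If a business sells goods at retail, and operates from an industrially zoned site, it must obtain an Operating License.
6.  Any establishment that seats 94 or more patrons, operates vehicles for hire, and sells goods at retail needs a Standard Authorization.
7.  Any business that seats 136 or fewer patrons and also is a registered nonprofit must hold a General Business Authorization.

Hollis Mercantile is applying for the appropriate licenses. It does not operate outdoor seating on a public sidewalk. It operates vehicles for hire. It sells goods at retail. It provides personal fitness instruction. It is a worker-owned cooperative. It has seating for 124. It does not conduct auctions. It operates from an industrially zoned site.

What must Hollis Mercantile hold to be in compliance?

1. is a worker-owned cooperative; operates from an industrially zoned site → Cooperative Registration required.
2. seating 124 < 176 → exempt from Operating License.
3. provides personal fitness instruction; seating 124 ≤ 198 → Standard Certificate not required.
4. seating 124 > 54; is a worker-owned cooperative → Limited Seating License not required.
5. sells goods at retail; operates from an industrially zoned site → Operating License required.
6. seating 124 ≥ 94; operates vehicles for hire; sells goods at retail → Standard Authorization required.
7. seating 124 ≤ 136; is a worker-owned cooperative (not: is a registered nonprofit) → General Business Authorization not required.

Cooperative Registration, Standard Authorization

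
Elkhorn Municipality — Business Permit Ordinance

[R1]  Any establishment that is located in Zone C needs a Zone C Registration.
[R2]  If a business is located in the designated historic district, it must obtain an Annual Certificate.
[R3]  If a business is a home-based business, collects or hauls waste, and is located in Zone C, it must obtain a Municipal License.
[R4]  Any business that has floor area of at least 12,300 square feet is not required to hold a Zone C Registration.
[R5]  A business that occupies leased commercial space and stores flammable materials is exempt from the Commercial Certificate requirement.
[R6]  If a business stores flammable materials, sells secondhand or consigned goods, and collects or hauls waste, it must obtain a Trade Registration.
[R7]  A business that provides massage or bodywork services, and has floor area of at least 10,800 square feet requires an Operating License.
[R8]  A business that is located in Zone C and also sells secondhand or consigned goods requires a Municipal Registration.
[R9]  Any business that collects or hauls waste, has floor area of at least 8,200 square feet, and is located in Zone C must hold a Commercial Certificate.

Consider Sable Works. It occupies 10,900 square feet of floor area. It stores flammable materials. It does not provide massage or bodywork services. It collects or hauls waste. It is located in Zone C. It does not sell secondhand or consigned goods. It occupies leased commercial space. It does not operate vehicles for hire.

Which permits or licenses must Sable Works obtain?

[R1] is located in Zone C → Zone C Registration required.
[R2] is located in Zone C (not: is located in the designated historic district) → Annual Certificate not required.
[R3] occupies leased commercial space (not: is a home-based business); collects or hauls waste; is located in Zone C → Municipal License not required.
[R4] floor area 10,900 square feet < 12,300 square feet → Zone C Registration exemption does not apply.
[R5] occupies leased commercial space; stores flammable materials → exempt from Commercial Certificate.
[R6] stores flammable materials; does not sell secondhand or consigned goods; collects or hauls waste → Trade Registration not required.
[R7] does not provide massage or bodywork services; floor area 10,900 square feet ≥ 10,800 square feet → Operating License not required.
[R8] is located in Zone C; does not sell secondhand or consigned goods → Municipal Registration not required.
[R9] collects or hauls waste; floor area 10,900 square feet ≥ 8,200 square feet; is located in Zone C → Commercial Certificate required.

Zone C Registration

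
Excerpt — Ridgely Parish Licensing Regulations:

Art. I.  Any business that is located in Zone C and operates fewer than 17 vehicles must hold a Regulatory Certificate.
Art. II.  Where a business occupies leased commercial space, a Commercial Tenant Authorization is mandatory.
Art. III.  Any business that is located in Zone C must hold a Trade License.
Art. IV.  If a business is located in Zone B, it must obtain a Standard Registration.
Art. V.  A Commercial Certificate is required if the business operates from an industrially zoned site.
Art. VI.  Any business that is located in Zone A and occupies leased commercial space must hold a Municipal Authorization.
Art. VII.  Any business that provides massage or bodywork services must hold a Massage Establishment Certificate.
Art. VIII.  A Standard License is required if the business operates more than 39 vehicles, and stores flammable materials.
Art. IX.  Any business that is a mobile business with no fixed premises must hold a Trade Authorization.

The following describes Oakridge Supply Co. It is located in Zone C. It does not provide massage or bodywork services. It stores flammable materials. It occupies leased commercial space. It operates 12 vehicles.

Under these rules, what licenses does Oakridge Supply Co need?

Commercial Tenant Authorization, Regulatory Certificate, Trade License

Art. I. is located in Zone C; vehicles 12 < 17 → Regulatory Certificate required.
Art. II. occupies leased commercial space → Commercial Tenant Authorization required.
Art. III. is located in Zone C → Trade License required.
Art. IV. is located in Zone C (not: is located in Zone B) → Standard Registration not required.
Art. V. occupies leased commercial space (not: operates from an industrially zoned site) → Commercial Certificate not required.
Art. VI. is located in Zone C (not: is located in Zone A); occupies leased commercial space → Municipal Authorization not required.
Art. VII. does not provide massage or bodywork services → Massage Establishment Certificate not required.
Art. VIII. vehicles 12 ≤ 39; stores flammable materials → Standard License not required.
Art. IX. occupies leased commercial space (not: is a mobile business with no fixed premises) → Trade Authorization not required.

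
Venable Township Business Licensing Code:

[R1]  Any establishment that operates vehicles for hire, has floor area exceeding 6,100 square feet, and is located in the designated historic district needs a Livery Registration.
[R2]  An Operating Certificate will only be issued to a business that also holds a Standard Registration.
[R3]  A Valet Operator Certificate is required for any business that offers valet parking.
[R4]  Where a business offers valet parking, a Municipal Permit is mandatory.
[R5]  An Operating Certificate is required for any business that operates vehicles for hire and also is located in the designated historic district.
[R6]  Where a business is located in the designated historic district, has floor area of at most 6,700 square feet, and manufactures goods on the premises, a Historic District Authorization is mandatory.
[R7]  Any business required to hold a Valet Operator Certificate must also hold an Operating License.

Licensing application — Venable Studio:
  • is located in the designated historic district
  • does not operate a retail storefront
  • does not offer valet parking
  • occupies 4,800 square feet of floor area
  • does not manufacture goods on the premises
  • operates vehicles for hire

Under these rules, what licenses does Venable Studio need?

Operating Certificate, Standard Registration

[R1] operates vehicles for hire; floor area 4,800 square feet ≤ 6,100 square feet; is located in the designated historic district → Livery Registration not required.
[R2] Operating Certificate is required → Standard Registration also required.
[R3] does not offer valet parking → Valet Operator Certificate not required.
[R4] does not offer valet parking → Municipal Permit not required.
[R5] operates vehicles for hire; is located in the designated historic district → Operating Certificate required.
[R6] is located in the designated historic district; floor area 4,800 square feet ≤ 6,700 square feet; does not manufacture goods on the premises → Historic District Authorization not required.
[R7] Valet Operator Certificate is not required → no effect.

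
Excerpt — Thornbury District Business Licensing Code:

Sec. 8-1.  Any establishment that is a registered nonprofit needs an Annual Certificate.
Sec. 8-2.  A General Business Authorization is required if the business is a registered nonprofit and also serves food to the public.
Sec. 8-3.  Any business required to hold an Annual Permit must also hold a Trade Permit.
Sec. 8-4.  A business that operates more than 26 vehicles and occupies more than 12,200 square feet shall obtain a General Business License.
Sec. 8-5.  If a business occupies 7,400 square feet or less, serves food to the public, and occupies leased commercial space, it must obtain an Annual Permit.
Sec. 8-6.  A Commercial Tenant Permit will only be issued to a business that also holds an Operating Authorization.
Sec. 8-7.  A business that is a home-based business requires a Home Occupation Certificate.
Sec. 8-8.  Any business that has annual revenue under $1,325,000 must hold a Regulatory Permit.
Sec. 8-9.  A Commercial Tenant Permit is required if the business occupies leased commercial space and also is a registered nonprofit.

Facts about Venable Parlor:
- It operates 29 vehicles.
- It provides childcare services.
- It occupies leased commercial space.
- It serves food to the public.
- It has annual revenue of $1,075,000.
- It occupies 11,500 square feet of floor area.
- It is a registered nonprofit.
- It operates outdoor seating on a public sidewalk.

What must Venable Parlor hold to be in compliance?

Annual Certificate, Commercial Tenant Permit, General Business Authorization, Operating Authorization, Regulatory Permit

Sec. 8-1. is a registered nonprofit → Annual Certificate required.
Sec. 8-2. is a registered nonprofit; serves food to the public → General Business Authorization required.
Sec. 8-3. Annual Permit is not required → no effect.
Sec. 8-4. vehicles 29 > 26; floor area 11,500 square feet ≤ 12,200 square feet → General Business License not required.
Sec. 8-5. floor area 11,500 square feet > 7,400 square feet; serves food to the public; occupies leased commercial space → Annual Permit not required.
Sec. 8-6. Commercial Tenant Permit is required → Operating Authorization also required.
Sec. 8-7. occupies leased commercial space (not: is a home-based business) → Home Occupation Certificate not required.
Sec. 8-8. revenue $1,075,000 < $1,325,000 → Regulatory Permit required.
Sec. 8-9. occupies leased commercial space; is a registered nonprofit → Commercial Tenant Permit required.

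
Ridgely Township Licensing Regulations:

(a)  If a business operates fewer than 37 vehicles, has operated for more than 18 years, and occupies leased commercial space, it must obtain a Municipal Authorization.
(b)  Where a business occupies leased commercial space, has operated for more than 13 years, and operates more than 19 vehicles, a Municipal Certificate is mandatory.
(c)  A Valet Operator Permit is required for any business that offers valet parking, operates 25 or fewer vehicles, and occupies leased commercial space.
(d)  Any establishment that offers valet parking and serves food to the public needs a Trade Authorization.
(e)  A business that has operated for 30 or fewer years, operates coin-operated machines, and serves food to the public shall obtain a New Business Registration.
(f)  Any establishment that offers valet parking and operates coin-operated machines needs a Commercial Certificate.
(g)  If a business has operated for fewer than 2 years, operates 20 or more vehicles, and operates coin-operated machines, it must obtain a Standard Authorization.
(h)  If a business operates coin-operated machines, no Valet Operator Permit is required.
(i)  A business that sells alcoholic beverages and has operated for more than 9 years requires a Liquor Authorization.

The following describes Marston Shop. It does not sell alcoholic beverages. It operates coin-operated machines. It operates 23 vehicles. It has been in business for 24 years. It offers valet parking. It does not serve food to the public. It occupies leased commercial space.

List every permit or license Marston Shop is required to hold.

Commercial Certificate, Municipal Authorization, Municipal Certificate

(a) vehicles 23 < 37; years in business 24 > 18; occupies leased commercial space → Municipal Authorization required.
(b) occupies leased commercial space; years in business 24 > 13; vehicles 23 > 19 → Municipal Certificate required.
(c) offers valet parking; vehicles 23 ≤ 25; occupies leased commercial space → Valet Operator Permit required.
(d) offers valet parking; does not serve food to the public → Trade Authorization not required.
(e) years in business 24 ≤ 30; operates coin-operated machines; does not serve food to the public → New Business Registration not required.
(f) offers valet parking; operates coin-operated machines → Commercial Certificate required.
(g) years in business 24 ≥ 2; vehicles 23 ≥ 20; operates coin-operated machines → Standard Authorization not required.
(h) operates coin-operated machines → exempt from Valet Operator Permit.
(i) does not sell alcoholic beverages; years in business 24 > 9 → Liquor Authorization not required.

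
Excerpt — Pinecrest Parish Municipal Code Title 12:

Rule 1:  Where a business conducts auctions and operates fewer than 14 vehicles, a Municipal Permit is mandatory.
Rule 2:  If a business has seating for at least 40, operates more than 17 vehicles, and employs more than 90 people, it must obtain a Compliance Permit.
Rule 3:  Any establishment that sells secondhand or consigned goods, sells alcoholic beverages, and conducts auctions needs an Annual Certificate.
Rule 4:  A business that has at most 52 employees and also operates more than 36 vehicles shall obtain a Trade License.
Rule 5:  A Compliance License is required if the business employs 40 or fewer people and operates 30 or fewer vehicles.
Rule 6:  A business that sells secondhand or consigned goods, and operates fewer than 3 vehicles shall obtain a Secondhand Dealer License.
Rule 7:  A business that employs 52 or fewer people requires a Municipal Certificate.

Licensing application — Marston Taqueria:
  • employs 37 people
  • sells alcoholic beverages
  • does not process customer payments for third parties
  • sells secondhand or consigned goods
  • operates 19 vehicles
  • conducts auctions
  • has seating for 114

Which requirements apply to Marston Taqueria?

Annual Certificate, Compliance License, Municipal Certificate

Rule 1: conducts auctions; vehicles 19 ≥ 14 → Municipal Permit not required.
Rule 2: seating 114 ≥ 40; vehicles 19 > 17; employees 37 ≤ 90 → Compliance Permit not required.
Rule 3: sells secondhand or consigned goods; sells alcoholic beverages; conducts auctions → Annual Certificate required.
Rule 4: employees 37 ≤ 52; vehicles 19 ≤ 36 → Trade License not required.
Rule 5: employees 37 ≤ 40; vehicles 19 ≤ 30 → Compliance License required.
Rule 6: sells secondhand or consigned goods; vehicles 19 ≥ 3 → Secondhand Dealer License not required.
Rule 7: employees 37 ≤ 52 → Municipal Certificate required.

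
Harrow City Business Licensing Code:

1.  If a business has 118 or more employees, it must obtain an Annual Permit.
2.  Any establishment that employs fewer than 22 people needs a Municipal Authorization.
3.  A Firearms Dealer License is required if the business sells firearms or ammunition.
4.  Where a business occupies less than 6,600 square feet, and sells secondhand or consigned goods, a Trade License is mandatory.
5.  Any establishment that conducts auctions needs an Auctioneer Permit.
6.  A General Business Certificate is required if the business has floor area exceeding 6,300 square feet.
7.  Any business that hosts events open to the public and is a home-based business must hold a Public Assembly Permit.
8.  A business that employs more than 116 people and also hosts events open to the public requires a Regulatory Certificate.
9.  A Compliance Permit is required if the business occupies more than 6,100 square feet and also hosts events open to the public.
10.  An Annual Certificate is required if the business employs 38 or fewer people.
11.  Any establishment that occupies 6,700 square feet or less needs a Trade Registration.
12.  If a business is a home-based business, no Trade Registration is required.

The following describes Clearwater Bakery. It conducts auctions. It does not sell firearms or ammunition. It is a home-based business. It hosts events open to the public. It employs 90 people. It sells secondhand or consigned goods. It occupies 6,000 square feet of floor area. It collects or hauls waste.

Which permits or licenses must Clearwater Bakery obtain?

Auctioneer Permit, Public Assembly Permit, Trade License

1. employees 90 < 118 → Annual Permit not required.
2. employees 90 ≥ 22 → Municipal Authorization not required.
3. does not sell firearms or ammunition → Firearms Dealer License not required.
4. floor area 6,000 square feet < 6,600 square feet; sells secondhand or consigned goods → Trade License required.
5. conducts auctions → Auctioneer Permit required.
6. floor area 6,000 square feet ≤ 6,300 square feet → General Business Certificate not required.
7. hosts events open to the public; is a home-based business → Public Assembly Permit required.
8. employees 90 ≤ 116; hosts events open to the public → Regulatory Certificate not required.
9. floor area 6,000 square feet ≤ 6,100 square feet; hosts events open to the public → Compliance Permit not required.
10. employees 90 > 38 → Annual Certificate not required.
11. floor area 6,000 square feet ≤ 6,700 square feet → Trade Registration required.
12. is a home-based business → exempt from Trade Registration.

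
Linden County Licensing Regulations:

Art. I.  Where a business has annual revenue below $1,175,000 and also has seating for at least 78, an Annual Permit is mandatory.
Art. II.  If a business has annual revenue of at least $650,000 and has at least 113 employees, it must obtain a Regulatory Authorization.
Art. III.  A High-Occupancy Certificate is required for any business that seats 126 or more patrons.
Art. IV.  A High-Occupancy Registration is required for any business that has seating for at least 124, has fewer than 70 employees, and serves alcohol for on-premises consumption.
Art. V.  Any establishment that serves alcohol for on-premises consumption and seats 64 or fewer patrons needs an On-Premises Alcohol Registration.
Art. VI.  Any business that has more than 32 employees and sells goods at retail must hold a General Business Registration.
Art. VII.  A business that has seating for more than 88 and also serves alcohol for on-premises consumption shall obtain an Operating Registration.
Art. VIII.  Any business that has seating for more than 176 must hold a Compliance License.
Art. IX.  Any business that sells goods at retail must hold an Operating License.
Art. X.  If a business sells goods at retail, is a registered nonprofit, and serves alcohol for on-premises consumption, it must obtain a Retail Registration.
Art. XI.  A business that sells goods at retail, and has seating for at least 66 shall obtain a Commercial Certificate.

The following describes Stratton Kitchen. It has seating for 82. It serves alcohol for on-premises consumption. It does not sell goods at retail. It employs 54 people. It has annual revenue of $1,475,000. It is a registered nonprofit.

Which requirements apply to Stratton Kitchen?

None

Art. I. revenue $1,475,000 ≥ $1,175,000; seating 82 ≥ 78 → Annual Permit not required.
Art. II. revenue $1,475,000 ≥ $650,000; employees 54 < 113 → Regulatory Authorization not required.
Art. III. seating 82 < 126 → High-Occupancy Certificate not required.
Art. IV. seating 82 < 124; employees 54 < 70; serves alcohol for on-premises consumption → High-Occupancy Registration not required.
Art. V. serves alcohol for on-premises consumption; seating 82 > 64 → On-Premises Alcohol Registration not required.
Art. VI. employees 54 > 32; does not sell goods at retail → General Business Registration not required.
Art. VII. seating 82 ≤ 88; serves alcohol for on-premises consumption → Operating Registration not required.
Art. VIII. seating 82 ≤ 176 → Compliance License not required.
Art. IX. does not sell goods at retail → Operating License not required.
Art. X. does not sell goods at retail; is a registered nonprofit; serves alcohol for on-premises consumption → Retail Registration not required.
Art. XI. does not sell goods at retail; seating 82 ≥ 66 → Commercial Certificate not required.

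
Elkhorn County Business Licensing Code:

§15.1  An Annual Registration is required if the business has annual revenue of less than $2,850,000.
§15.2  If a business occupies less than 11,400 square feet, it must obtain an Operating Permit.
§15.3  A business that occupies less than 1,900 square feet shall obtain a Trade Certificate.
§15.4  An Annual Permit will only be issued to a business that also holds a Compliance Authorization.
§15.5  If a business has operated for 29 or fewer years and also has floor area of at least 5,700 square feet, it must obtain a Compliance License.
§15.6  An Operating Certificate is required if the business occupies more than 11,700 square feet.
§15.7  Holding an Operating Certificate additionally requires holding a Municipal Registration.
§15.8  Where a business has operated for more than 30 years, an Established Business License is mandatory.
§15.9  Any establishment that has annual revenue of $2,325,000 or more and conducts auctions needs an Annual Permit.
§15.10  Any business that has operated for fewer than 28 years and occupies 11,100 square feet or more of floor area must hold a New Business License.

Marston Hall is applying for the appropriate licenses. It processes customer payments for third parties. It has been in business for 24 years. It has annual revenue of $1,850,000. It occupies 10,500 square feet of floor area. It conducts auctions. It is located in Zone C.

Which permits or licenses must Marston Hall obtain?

§15.1 revenue $1,850,000 < $2,850,000 → Annual Registration required.
§15.2 floor area 10,500 square feet < 11,400 square feet → Operating Permit required.
§15.3 floor area 10,500 square feet ≥ 1,900 square feet → Trade Certificate not required.
§15.4 Annual Permit is not required → no effect.
§15.5 years in business 24 ≤ 29; floor area 10,500 square feet ≥ 5,700 square feet → Compliance License required.
§15.6 floor area 10,500 square feet ≤ 11,700 square feet → Operating Certificate not required.
§15.7 Operating Certificate is not required → no effect.
§15.8 years in business 24 ≤ 30 → Established Business License not required.
§15.9 revenue $1,850,000 < $2,325,000; conducts auctions → Annual Permit not required.
§15.10 years in business 24 < 28; floor area 10,500 square feet < 11,100 square feet → New Business License not required.

Annual Registration, Compliance License, Operating Permit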